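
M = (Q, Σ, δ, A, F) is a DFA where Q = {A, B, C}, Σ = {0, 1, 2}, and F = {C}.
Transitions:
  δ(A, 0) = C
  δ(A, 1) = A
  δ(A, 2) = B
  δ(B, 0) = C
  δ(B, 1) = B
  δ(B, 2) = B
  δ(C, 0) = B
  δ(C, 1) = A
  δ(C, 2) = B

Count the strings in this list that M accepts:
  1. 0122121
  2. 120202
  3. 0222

0122121: rejected
120202: rejected
0222: rejected

0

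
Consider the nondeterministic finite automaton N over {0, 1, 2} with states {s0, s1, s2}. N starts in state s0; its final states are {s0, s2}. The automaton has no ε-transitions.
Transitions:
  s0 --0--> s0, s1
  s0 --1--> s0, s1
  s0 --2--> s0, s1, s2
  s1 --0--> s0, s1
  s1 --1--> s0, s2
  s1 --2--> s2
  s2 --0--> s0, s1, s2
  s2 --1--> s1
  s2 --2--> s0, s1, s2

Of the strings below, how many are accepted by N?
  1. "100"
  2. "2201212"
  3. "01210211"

"100": accepted
"2201212": accepted
"01210211": accepted

3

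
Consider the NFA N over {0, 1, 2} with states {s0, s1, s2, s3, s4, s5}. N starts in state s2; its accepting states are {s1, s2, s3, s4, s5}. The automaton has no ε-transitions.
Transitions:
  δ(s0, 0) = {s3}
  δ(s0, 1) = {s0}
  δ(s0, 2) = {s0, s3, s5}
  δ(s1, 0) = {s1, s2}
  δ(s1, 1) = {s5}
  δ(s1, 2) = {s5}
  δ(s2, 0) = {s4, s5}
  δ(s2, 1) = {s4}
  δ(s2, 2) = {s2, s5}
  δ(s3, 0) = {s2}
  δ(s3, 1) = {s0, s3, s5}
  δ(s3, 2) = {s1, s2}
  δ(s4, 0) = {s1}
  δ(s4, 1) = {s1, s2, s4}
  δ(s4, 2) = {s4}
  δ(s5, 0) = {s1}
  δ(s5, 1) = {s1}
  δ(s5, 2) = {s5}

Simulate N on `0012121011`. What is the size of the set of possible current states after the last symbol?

Start: {s2}
read 0: {s4, s5}
read 0: {s1}
read 1: {s5}
read 2: {s5}
read 1: {s1}
read 2: {s5}
read 1: {s1}
read 0: {s1, s2}
read 1: {s4, s5}
read 1: {s1, s2, s4}
Final reachable set {s1, s2, s4} has 3 states.

3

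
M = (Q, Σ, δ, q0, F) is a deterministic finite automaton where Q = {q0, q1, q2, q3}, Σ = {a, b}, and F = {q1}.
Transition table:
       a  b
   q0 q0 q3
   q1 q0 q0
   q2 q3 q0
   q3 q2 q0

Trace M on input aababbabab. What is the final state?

q3

q0 --a--> q0
q0 --a--> q0
q0 --b--> q3
q3 --a--> q2
q2 --b--> q0
q0 --b--> q3
q3 --a--> q2
q2 --b--> q0
q0 --a--> q0
q0 --b--> q3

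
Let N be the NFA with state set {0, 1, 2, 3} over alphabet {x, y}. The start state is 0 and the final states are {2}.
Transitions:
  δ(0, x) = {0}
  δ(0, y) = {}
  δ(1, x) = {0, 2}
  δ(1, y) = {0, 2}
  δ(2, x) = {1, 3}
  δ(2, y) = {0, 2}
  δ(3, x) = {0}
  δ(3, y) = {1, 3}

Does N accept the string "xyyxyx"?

rejected

Start: {0}
read x: {0}
read y: {}
The reachable set is empty and stays empty for the remaining 4 symbols.
Reachable ∩ accepting = {} — empty.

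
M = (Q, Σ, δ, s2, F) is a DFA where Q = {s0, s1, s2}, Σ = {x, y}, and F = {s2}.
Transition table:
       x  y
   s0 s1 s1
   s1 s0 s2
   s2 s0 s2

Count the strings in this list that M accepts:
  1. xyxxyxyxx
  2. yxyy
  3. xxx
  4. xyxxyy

xyxxyxyxx: rejected
yxyy: accepted
xxx: rejected
xyxxyy: accepted

2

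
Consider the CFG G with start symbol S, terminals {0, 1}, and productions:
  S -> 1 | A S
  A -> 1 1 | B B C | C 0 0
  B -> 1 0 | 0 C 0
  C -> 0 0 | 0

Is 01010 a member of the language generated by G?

no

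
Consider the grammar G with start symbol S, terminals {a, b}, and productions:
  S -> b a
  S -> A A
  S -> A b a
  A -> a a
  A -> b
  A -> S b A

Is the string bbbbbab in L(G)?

no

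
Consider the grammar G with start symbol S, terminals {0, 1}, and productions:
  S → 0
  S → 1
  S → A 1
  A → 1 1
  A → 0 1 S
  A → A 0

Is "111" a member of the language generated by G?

S ⇒ A1 ⇒ 111

yes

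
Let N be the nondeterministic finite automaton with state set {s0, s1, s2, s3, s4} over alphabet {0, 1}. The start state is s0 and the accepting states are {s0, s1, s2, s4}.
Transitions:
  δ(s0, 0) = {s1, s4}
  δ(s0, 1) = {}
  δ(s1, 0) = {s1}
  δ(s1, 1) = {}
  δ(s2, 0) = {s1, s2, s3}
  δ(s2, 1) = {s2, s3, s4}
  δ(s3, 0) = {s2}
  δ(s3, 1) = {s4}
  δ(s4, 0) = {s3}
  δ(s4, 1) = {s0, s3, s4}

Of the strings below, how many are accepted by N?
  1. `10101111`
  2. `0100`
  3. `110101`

1

`10101111`: rejected
`0100`: accepted
`110101`: rejected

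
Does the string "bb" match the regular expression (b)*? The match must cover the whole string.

yes

Split into 2 pieces b · b; each matches b.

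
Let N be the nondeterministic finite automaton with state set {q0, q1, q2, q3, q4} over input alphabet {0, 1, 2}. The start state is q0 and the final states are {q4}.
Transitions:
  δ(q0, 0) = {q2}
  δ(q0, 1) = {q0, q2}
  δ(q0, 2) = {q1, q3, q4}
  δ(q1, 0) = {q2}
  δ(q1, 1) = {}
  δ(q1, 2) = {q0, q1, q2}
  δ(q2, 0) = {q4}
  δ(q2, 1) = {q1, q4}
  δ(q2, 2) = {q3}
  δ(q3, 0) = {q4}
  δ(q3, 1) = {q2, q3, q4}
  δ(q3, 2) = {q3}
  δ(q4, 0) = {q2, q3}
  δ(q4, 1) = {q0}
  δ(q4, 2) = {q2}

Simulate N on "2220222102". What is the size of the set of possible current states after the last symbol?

Start: {q0}
read 2: {q1, q3, q4}
read 2: {q0, q1, q2, q3}
read 2: {q0, q1, q2, q3, q4}
read 0: {q2, q3, q4}
read 2: {q2, q3}
read 2: {q3}
read 2: {q3}
read 1: {q2, q3, q4}
read 0: {q2, q3, q4}
read 2: {q2, q3}
Final reachable set {q2, q3} has 2 states.

2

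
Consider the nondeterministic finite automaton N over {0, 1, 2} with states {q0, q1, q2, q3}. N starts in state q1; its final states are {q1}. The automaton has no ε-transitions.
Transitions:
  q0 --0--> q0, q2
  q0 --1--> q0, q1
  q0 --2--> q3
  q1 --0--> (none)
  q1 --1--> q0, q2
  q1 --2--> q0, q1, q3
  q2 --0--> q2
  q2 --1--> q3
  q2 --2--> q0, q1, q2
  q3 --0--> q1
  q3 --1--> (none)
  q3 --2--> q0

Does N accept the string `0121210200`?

rejected

Start: {q1}
read 0: {}
The reachable set is empty and stays empty for the remaining 9 symbols.
Reachable ∩ accepting = {} — empty.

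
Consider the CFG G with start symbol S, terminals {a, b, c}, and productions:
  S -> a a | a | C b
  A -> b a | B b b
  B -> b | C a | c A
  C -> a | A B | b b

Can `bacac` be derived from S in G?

no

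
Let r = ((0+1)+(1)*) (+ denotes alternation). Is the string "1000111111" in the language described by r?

no

Neither (0+1) nor (1)* matches 1000111111.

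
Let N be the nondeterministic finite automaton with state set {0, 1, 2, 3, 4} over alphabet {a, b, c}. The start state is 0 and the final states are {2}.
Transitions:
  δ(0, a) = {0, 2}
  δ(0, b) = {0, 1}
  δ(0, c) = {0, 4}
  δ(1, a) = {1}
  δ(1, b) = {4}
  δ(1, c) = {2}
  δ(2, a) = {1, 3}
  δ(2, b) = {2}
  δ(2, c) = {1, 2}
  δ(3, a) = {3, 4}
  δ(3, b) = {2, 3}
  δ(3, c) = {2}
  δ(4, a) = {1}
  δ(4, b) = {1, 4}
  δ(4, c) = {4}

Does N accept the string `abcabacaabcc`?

accepted

Start: {0}
read a: {0, 2}
read b: {0, 1, 2}
read c: {0, 1, 2, 4}
read a: {0, 1, 2, 3}
read b: {0, 1, 2, 3, 4}
read a: {0, 1, 2, 3, 4}
read c: {0, 1, 2, 4}
read a: {0, 1, 2, 3}
read a: {0, 1, 2, 3, 4}
read b: {0, 1, 2, 3, 4}
read c: {0, 1, 2, 4}
read c: {0, 1, 2, 4}
Reachable ∩ accepting = {2} — nonempty.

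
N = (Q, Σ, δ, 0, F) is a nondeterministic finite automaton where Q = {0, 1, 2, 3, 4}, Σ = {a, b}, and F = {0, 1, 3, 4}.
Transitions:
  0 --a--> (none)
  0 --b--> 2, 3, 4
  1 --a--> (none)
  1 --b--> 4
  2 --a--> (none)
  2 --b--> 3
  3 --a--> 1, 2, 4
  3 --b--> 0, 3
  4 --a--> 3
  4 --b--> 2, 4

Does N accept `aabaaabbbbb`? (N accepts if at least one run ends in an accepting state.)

Start: {0}
read a: {}
The reachable set is empty and stays empty for the remaining 10 symbols.
Reachable ∩ accepting = {} — empty.

rejected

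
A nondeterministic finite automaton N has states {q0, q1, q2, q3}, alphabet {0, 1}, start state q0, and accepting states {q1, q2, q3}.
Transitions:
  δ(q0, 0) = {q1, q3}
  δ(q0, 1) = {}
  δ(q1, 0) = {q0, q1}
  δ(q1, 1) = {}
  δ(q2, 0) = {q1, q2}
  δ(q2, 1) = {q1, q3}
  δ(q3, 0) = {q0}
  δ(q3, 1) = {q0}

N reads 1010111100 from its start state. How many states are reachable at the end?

Start: {q0}
read 1: {}
The reachable set is empty and stays empty for the remaining 9 symbols.
Final reachable set {} has 0 states.

0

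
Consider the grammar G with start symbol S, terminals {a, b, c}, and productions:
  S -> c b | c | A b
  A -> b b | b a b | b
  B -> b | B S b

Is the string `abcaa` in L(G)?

no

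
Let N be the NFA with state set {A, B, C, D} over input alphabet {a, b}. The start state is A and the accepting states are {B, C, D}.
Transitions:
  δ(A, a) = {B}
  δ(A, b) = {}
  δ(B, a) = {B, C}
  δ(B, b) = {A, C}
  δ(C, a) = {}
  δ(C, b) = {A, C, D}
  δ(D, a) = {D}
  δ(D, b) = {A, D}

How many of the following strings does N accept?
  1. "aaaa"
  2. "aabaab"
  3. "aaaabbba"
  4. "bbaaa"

"aaaa": accepted
"aabaab": accepted
"aaaabbba": accepted
"bbaaa": rejected

3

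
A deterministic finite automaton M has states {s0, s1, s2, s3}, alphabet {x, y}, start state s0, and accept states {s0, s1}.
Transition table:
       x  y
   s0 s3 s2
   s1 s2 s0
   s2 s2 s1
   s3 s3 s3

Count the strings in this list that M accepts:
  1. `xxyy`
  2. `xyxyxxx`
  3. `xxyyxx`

`xxyy`: rejected
`xyxyxxx`: rejected
`xxyyxx`: rejected

0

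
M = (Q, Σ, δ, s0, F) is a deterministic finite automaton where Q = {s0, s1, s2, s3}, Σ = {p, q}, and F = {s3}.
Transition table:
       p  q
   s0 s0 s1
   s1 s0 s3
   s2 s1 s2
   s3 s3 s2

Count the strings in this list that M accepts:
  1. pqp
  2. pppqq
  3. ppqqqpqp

pqp: rejected
pppqq: accepted
ppqqqpqp: accepted

2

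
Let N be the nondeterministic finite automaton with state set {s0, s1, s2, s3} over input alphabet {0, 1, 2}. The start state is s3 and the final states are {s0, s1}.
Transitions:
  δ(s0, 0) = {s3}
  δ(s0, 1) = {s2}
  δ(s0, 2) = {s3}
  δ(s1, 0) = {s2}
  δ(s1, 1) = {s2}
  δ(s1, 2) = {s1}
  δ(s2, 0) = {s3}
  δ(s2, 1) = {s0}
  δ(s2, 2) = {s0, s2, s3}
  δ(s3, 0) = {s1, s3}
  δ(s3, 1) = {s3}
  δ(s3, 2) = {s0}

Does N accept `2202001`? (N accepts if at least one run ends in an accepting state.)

Start: {s3}
read 2: {s0}
read 2: {s3}
read 0: {s1, s3}
read 2: {s0, s1}
read 0: {s2, s3}
read 0: {s1, s3}
read 1: {s2, s3}
Reachable ∩ accepting = {} — empty.

rejected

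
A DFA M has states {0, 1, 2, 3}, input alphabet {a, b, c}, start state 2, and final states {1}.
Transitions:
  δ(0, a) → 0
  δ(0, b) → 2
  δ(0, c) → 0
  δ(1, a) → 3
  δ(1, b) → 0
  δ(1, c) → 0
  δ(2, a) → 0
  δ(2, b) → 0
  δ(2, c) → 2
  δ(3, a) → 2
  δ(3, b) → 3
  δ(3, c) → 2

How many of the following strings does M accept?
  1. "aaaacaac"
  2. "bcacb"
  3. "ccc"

0

"aaaacaac": rejected
"bcacb": rejected
"ccc": rejected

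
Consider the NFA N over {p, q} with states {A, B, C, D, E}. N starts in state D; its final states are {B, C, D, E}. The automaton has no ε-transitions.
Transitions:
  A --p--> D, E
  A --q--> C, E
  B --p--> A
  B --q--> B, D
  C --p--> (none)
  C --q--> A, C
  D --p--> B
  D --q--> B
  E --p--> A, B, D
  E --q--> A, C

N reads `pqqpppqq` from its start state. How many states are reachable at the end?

5

Start: {D}
read p: {B}
read q: {B, D}
read q: {B, D}
read p: {A, B}
read p: {A, D, E}
read p: {A, B, D, E}
read q: {A, B, C, D, E}
read q: {A, B, C, D, E}
Final reachable set {A, B, C, D, E} has 5 states.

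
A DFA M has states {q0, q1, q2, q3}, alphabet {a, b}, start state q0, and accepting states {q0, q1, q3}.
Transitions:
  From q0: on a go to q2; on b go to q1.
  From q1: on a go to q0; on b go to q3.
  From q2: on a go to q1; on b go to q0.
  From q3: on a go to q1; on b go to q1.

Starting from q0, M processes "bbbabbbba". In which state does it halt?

q0 --b--> q1
q1 --b--> q3
q3 --b--> q1
q1 --a--> q0
q0 --b--> q1
q1 --b--> q3
q3 --b--> q1
q1 --b--> q3
q3 --a--> q1

q1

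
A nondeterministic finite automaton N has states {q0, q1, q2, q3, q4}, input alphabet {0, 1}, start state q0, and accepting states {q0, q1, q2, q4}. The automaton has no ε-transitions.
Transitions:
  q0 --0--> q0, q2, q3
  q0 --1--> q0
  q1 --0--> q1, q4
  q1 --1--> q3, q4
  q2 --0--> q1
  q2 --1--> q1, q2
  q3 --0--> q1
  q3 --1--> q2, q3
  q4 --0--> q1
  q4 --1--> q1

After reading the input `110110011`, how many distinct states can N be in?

Start: {q0}
read 1: {q0}
read 1: {q0}
read 0: {q0, q2, q3}
read 1: {q0, q1, q2, q3}
read 1: {q0, q1, q2, q3, q4}
read 0: {q0, q1, q2, q3, q4}
read 0: {q0, q1, q2, q3, q4}
read 1: {q0, q1, q2, q3, q4}
read 1: {q0, q1, q2, q3, q4}
Final reachable set {q0, q1, q2, q3, q4} has 5 states.

5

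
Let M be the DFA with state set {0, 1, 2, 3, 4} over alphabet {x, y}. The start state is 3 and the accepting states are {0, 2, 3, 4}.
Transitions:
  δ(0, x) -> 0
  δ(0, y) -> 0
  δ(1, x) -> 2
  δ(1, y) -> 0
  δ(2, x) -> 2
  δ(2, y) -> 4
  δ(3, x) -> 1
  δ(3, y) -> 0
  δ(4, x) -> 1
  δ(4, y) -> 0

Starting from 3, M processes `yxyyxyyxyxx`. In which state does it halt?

3 --y--> 0
0 --x--> 0
0 --y--> 0
0 --y--> 0
0 --x--> 0
0 --y--> 0
0 --y--> 0
0 --x--> 0
0 --y--> 0
0 --x--> 0
0 --x--> 0

0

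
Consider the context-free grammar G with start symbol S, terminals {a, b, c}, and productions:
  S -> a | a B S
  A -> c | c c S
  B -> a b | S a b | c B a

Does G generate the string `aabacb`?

no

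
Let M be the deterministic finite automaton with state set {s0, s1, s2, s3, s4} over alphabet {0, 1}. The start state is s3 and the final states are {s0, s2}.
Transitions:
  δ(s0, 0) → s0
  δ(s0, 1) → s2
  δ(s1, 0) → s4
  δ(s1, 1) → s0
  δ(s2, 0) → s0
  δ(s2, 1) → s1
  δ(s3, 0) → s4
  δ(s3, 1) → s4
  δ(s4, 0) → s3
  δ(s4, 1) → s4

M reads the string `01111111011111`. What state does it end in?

s3 --0--> s4
s4 --1--> s4
s4 --1--> s4
s4 --1--> s4
s4 --1--> s4
s4 --1--> s4
s4 --1--> s4
s4 --1--> s4
s4 --0--> s3
s3 --1--> s4
s4 --1--> s4
s4 --1--> s4
s4 --1--> s4
s4 --1--> s4

s4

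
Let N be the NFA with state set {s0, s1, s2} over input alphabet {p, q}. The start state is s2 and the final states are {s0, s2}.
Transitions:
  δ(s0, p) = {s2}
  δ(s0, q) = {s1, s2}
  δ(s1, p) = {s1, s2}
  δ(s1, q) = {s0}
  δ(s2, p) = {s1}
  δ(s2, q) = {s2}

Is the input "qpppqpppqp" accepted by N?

accepted

Start: {s2}
read q: {s2}
read p: {s1}
read p: {s1, s2}
read p: {s1, s2}
read q: {s0, s2}
read p: {s1, s2}
read p: {s1, s2}
read p: {s1, s2}
read q: {s0, s2}
read p: {s1, s2}
Reachable ∩ accepting = {s2} — nonempty.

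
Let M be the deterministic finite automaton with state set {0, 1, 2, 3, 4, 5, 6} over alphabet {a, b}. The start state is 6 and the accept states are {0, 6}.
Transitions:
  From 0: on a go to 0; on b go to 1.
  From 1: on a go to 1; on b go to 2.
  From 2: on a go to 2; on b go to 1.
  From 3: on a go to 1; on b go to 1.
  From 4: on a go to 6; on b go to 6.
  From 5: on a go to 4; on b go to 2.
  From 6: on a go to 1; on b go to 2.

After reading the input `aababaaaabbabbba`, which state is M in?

6 --a--> 1
1 --a--> 1
1 --b--> 2
2 --a--> 2
2 --b--> 1
1 --a--> 1
1 --a--> 1
1 --a--> 1
1 --a--> 1
1 --b--> 2
2 --b--> 1
1 --a--> 1
1 --b--> 2
2 --b--> 1
1 --b--> 2
2 --a--> 2

2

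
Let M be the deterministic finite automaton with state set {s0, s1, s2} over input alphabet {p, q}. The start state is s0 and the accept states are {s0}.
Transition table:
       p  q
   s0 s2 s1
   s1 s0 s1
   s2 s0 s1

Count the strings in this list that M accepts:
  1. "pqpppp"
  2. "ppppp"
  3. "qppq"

"pqpppp": rejected
"ppppp": rejected
"qppq": rejected

0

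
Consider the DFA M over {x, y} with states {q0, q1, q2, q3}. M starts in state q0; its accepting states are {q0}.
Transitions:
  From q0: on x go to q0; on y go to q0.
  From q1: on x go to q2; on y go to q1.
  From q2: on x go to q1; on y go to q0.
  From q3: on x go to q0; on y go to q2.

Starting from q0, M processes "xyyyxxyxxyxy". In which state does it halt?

q0 --x--> q0
q0 --y--> q0
q0 --y--> q0
q0 --y--> q0
q0 --x--> q0
q0 --x--> q0
q0 --y--> q0
q0 --x--> q0
q0 --x--> q0
q0 --y--> q0
q0 --x--> q0
q0 --y--> q0

q0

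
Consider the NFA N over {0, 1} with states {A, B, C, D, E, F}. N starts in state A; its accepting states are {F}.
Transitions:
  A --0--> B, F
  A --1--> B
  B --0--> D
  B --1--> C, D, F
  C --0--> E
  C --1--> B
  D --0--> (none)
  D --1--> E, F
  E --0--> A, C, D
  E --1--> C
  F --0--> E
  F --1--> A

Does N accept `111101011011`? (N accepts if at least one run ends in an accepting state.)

accepted

Start: {A}
read 1: {B}
read 1: {C, D, F}
read 1: {A, B, E, F}
read 1: {A, B, C, D, F}
read 0: {B, D, E, F}
read 1: {A, C, D, E, F}
read 0: {A, B, C, D, E, F}
read 1: {A, B, C, D, E, F}
read 1: {A, B, C, D, E, F}
read 0: {A, B, C, D, E, F}
read 1: {A, B, C, D, E, F}
read 1: {A, B, C, D, E, F}
Reachable ∩ accepting = {F} — nonempty.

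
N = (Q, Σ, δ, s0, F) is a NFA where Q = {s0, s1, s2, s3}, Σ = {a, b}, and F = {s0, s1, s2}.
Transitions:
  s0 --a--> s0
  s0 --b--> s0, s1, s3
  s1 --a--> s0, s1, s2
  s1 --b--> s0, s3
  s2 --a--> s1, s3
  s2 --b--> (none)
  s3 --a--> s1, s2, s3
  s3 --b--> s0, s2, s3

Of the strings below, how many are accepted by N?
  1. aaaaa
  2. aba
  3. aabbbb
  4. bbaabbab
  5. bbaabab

aaaaa: accepted
aba: accepted
aabbbb: accepted
bbaabbab: accepted
bbaabab: accepted

5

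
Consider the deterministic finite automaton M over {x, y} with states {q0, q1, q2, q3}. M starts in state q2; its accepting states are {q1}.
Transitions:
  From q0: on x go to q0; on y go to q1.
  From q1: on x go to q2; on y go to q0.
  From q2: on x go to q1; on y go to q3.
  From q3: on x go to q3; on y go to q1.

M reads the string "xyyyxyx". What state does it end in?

q2

q2 --x--> q1
q1 --y--> q0
q0 --y--> q1
q1 --y--> q0
q0 --x--> q0
q0 --y--> q1
q1 --x--> q2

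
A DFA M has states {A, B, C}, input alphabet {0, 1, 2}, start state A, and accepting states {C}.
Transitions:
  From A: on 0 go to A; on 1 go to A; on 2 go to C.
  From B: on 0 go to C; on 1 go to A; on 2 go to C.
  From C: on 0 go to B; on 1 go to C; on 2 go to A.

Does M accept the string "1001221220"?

rejected

A --1--> A
A --0--> A
A --0--> A
A --1--> A
A --2--> C
C --2--> A
A --1--> A
A --2--> C
C --2--> A
A --0--> A
End in state A, which is not an accepting state.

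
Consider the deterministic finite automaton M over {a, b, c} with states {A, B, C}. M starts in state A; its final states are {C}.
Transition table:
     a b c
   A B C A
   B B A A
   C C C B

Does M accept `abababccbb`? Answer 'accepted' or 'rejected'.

accepted

A --a--> B
B --b--> A
A --a--> B
B --b--> A
A --a--> B
B --b--> A
A --c--> A
A --c--> A
A --b--> C
C --b--> C
End in state C, which is an accepting state.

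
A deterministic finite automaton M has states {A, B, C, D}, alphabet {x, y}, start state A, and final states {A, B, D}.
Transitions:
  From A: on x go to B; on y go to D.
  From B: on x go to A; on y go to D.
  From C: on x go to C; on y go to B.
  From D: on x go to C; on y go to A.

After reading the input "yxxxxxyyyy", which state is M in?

D

A --y--> D
D --x--> C
C --x--> C
C --x--> C
C --x--> C
C --x--> C
C --y--> B
B --y--> D
D --y--> A
A --y--> D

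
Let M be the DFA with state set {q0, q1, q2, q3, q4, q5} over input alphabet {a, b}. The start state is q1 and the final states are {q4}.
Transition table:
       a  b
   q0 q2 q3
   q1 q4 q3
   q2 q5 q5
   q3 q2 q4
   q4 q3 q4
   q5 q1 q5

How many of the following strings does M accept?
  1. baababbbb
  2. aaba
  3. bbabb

2

baababbbb: accepted
aaba: rejected
bbabb: accepted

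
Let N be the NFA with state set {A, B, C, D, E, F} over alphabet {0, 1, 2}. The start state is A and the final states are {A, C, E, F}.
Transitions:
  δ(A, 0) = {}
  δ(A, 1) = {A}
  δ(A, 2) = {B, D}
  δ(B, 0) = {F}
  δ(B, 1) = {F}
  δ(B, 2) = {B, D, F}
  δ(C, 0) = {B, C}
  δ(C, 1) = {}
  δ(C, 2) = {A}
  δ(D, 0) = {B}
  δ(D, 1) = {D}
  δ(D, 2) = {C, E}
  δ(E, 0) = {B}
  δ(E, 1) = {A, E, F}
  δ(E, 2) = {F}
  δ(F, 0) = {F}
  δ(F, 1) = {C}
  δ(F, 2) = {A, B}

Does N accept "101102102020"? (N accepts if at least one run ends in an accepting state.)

Start: {A}
read 1: {A}
read 0: {}
The reachable set is empty and stays empty for the remaining 10 symbols.
Reachable ∩ accepting = {} — empty.

rejected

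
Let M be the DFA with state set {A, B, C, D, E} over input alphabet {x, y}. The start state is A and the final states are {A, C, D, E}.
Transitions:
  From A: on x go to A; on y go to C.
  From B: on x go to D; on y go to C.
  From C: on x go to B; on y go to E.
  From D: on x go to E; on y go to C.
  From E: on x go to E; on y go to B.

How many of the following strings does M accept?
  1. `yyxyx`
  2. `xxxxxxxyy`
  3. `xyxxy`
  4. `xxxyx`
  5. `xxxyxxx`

`yyxyx`: accepted
`xxxxxxxyy`: accepted
`xyxxy`: accepted
`xxxyx`: rejected
`xxxyxxx`: accepted

4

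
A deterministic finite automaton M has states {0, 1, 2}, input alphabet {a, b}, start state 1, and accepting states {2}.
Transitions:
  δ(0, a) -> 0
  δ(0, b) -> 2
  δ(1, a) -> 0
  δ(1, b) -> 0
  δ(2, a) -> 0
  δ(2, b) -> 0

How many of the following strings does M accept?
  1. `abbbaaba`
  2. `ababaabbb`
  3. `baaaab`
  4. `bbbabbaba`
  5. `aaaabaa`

2

`abbbaaba`: rejected
`ababaabbb`: accepted
`baaaab`: accepted
`bbbabbaba`: rejected
`aaaabaa`: rejected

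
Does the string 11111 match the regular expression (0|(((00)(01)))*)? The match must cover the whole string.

no

Neither 0 nor (((00)(01)))* matches 11111.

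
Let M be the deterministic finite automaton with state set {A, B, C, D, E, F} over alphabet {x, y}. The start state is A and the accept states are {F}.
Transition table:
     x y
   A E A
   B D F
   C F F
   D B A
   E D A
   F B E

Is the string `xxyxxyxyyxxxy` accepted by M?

accepted

A --x--> E
E --x--> D
D --y--> A
A --x--> E
E --x--> D
D --y--> A
A --x--> E
E --y--> A
A --y--> A
A --x--> E
E --x--> D
D --x--> B
B --y--> F
End in state F, which is an accepting state.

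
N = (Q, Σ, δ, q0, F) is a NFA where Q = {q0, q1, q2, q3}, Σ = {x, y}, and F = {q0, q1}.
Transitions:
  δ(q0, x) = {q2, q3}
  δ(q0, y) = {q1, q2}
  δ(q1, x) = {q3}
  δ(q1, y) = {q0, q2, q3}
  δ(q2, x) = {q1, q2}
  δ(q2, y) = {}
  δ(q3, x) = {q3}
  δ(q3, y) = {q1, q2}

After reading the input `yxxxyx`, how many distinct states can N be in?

3

Start: {q0}
read y: {q1, q2}
read x: {q1, q2, q3}
read x: {q1, q2, q3}
read x: {q1, q2, q3}
read y: {q0, q1, q2, q3}
read x: {q1, q2, q3}
Final reachable set {q1, q2, q3} has 3 states.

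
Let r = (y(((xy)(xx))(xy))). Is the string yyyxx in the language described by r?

no

No split of yyyxx into u·v has y matching u and (((xy)(xx))(xy)) matching v.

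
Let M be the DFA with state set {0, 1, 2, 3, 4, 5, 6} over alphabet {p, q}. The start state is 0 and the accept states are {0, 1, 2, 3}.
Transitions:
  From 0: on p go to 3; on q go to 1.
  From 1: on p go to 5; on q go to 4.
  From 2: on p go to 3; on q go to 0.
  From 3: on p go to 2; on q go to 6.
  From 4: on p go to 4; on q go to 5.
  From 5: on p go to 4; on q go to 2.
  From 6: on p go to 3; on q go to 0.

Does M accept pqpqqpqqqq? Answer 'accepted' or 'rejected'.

rejected

0 --p--> 3
3 --q--> 6
6 --p--> 3
3 --q--> 6
6 --q--> 0
0 --p--> 3
3 --q--> 6
6 --q--> 0
0 --q--> 1
1 --q--> 4
End in state 4, which is not an accepting state.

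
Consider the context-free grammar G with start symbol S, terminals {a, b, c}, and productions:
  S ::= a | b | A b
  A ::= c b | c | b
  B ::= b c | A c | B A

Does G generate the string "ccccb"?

no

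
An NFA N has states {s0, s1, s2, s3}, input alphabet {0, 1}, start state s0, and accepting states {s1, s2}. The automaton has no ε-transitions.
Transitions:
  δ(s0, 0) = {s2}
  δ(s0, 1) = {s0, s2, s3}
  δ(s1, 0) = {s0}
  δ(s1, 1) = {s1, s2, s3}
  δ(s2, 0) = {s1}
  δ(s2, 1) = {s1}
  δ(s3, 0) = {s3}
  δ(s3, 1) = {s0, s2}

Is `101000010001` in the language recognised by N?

Start: {s0}
read 1: {s0, s2, s3}
read 0: {s1, s2, s3}
read 1: {s0, s1, s2, s3}
read 0: {s0, s1, s2, s3}
read 0: {s0, s1, s2, s3}
read 0: {s0, s1, s2, s3}
read 0: {s0, s1, s2, s3}
read 1: {s0, s1, s2, s3}
read 0: {s0, s1, s2, s3}
read 0: {s0, s1, s2, s3}
read 0: {s0, s1, s2, s3}
read 1: {s0, s1, s2, s3}
Reachable ∩ accepting = {s1, s2} — nonempty.

accepted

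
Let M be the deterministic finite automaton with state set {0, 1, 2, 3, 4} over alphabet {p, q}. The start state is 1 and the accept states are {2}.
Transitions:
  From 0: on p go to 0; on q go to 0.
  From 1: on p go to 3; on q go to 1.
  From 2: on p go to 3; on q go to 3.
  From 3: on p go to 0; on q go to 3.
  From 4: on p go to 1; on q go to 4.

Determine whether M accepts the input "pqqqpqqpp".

1 --p--> 3
3 --q--> 3
3 --q--> 3
3 --q--> 3
3 --p--> 0
0 --q--> 0
0 --q--> 0
0 --p--> 0
0 --p--> 0
End in state 0, which is not an accepting state.

rejected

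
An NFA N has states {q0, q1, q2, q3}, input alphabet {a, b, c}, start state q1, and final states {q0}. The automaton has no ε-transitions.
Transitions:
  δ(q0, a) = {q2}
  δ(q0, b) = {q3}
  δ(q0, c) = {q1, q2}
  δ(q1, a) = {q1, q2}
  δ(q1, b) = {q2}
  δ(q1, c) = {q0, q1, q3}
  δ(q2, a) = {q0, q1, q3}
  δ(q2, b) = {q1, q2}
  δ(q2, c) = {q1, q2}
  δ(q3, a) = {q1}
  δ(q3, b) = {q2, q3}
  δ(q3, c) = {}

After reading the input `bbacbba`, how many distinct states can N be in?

Start: {q1}
read b: {q2}
read b: {q1, q2}
read a: {q0, q1, q2, q3}
read c: {q0, q1, q2, q3}
read b: {q1, q2, q3}
read b: {q1, q2, q3}
read a: {q0, q1, q2, q3}
Final reachable set {q0, q1, q2, q3} has 4 states.

4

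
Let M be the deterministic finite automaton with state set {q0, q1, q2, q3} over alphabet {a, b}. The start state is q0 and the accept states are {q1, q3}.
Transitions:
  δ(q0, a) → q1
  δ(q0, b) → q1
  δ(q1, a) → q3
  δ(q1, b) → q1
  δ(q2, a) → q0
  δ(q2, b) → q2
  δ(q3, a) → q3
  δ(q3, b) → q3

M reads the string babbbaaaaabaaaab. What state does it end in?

q0 --b--> q1
q1 --a--> q3
q3 --b--> q3
q3 --b--> q3
q3 --b--> q3
q3 --a--> q3
q3 --a--> q3
q3 --a--> q3
q3 --a--> q3
q3 --a--> q3
q3 --b--> q3
q3 --a--> q3
q3 --a--> q3
q3 --a--> q3
q3 --a--> q3
q3 --b--> q3

q3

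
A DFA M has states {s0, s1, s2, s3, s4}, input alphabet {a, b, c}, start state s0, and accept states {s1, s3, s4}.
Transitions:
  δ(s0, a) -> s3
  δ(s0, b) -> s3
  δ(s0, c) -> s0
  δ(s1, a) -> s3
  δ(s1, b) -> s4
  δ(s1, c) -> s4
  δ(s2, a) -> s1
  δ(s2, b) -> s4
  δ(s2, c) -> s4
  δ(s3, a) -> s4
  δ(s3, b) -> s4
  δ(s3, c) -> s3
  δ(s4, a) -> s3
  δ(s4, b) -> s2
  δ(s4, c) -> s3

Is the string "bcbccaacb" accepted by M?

accepted

s0 --b--> s3
s3 --c--> s3
s3 --b--> s4
s4 --c--> s3
s3 --c--> s3
s3 --a--> s4
s4 --a--> s3
s3 --c--> s3
s3 --b--> s4
End in state s4, which is an accepting state.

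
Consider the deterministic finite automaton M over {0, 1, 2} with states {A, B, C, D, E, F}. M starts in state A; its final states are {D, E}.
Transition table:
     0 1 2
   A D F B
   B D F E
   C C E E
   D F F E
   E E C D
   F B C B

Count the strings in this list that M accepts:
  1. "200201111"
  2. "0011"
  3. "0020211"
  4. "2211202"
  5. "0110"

2

"200201111": rejected
"0011": accepted
"0020211": accepted
"2211202": rejected
"0110": rejected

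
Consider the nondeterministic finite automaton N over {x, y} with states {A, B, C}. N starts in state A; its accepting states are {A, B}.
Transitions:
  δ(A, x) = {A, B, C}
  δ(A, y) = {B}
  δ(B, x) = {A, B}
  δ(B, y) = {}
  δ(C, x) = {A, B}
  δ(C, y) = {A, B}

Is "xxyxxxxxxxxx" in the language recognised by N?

Start: {A}
read x: {A, B, C}
read x: {A, B, C}
read y: {A, B}
read x: {A, B, C}
read x: {A, B, C}
read x: {A, B, C}
read x: {A, B, C}
read x: {A, B, C}
read x: {A, B, C}
read x: {A, B, C}
read x: {A, B, C}
read x: {A, B, C}
Reachable ∩ accepting = {A, B} — nonempty.

accepted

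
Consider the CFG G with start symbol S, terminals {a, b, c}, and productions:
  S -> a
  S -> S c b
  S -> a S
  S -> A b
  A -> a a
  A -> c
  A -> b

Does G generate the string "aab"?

yes

S ⇒ Ab ⇒ aab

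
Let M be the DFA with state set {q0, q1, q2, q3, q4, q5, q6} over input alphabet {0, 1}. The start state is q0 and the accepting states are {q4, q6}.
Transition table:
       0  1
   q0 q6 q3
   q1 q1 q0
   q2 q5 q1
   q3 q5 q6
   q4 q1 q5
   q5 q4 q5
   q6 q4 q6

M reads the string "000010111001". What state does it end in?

q0 --0--> q6
q6 --0--> q4
q4 --0--> q1
q1 --0--> q1
q1 --1--> q0
q0 --0--> q6
q6 --1--> q6
q6 --1--> q6
q6 --1--> q6
q6 --0--> q4
q4 --0--> q1
q1 --1--> q0

q0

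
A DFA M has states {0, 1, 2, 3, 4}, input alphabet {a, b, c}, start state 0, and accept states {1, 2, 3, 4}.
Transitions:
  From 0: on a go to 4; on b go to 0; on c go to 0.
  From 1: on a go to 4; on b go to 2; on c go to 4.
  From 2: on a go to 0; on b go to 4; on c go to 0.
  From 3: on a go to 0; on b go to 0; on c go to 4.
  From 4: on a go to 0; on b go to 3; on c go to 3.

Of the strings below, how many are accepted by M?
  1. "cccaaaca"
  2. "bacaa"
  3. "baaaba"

1

"cccaaaca": rejected
"bacaa": accepted
"baaaba": rejected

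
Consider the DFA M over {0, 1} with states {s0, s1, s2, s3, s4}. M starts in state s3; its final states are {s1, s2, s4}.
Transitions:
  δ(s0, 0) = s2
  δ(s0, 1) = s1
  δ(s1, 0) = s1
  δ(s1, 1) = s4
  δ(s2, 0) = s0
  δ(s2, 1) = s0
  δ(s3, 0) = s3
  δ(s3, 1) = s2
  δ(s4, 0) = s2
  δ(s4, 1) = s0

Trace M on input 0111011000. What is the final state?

s2

s3 --0--> s3
s3 --1--> s2
s2 --1--> s0
s0 --1--> s1
s1 --0--> s1
s1 --1--> s4
s4 --1--> s0
s0 --0--> s2
s2 --0--> s0
s0 --0--> s2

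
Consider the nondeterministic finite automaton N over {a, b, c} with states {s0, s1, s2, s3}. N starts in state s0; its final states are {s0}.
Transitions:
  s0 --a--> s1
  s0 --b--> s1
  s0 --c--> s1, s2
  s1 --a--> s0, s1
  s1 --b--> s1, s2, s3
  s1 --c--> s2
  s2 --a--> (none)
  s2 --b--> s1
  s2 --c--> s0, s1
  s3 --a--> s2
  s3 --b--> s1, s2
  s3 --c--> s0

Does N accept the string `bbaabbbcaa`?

Start: {s0}
read b: {s1}
read b: {s1, s2, s3}
read a: {s0, s1, s2}
read a: {s0, s1}
read b: {s1, s2, s3}
read b: {s1, s2, s3}
read b: {s1, s2, s3}
read c: {s0, s1, s2}
read a: {s0, s1}
read a: {s0, s1}
Reachable ∩ accepting = {s0} — nonempty.

accepted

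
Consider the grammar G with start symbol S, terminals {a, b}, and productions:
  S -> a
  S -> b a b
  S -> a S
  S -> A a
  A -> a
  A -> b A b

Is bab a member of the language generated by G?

yes

S ⇒ bab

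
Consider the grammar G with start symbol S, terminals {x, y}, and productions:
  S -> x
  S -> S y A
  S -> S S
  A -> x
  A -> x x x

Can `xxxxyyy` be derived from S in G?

no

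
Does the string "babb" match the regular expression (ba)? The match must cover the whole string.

no

No split of babb into u·v has b matching u and a matching v.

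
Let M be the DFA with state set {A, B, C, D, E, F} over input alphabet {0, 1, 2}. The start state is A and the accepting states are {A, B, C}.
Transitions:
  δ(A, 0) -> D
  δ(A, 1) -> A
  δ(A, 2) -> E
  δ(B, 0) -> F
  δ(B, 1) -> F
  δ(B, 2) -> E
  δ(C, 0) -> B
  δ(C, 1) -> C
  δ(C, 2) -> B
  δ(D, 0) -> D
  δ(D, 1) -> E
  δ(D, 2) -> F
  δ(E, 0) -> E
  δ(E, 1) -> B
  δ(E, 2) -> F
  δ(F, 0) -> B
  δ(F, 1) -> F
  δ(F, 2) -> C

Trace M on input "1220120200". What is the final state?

A --1--> A
A --2--> E
E --2--> F
F --0--> B
B --1--> F
F --2--> C
C --0--> B
B --2--> E
E --0--> E
E --0--> E

E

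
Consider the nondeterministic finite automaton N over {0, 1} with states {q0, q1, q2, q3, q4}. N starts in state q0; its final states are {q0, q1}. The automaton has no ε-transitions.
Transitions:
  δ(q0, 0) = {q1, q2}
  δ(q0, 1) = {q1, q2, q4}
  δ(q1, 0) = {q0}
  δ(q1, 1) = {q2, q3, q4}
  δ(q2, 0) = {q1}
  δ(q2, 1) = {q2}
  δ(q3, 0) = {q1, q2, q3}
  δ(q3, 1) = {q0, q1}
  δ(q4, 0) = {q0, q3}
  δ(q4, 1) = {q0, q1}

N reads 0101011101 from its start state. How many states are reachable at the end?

5

Start: {q0}
read 0: {q1, q2}
read 1: {q2, q3, q4}
read 0: {q0, q1, q2, q3}
read 1: {q0, q1, q2, q3, q4}
read 0: {q0, q1, q2, q3}
read 1: {q0, q1, q2, q3, q4}
read 1: {q0, q1, q2, q3, q4}
read 1: {q0, q1, q2, q3, q4}
read 0: {q0, q1, q2, q3}
read 1: {q0, q1, q2, q3, q4}
Final reachable set {q0, q1, q2, q3, q4} has 5 states.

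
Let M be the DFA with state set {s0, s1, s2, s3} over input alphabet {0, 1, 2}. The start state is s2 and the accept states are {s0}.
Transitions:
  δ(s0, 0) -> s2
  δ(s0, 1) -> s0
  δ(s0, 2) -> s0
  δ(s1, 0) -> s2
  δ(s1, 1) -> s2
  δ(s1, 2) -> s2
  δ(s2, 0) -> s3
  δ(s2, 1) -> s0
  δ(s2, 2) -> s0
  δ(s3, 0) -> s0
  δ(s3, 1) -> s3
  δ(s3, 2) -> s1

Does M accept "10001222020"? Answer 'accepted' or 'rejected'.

rejected

s2 --1--> s0
s0 --0--> s2
s2 --0--> s3
s3 --0--> s0
s0 --1--> s0
s0 --2--> s0
s0 --2--> s0
s0 --2--> s0
s0 --0--> s2
s2 --2--> s0
s0 --0--> s2
End in state s2, which is not an accepting state.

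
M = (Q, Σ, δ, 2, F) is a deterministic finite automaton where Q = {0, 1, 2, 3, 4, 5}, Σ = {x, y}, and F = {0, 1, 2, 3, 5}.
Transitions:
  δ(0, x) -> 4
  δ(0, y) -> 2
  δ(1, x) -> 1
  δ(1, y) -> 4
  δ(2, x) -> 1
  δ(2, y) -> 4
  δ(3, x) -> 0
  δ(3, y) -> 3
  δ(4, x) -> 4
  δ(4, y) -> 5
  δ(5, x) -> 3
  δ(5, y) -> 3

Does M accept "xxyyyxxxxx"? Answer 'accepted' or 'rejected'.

2 --x--> 1
1 --x--> 1
1 --y--> 4
4 --y--> 5
5 --y--> 3
3 --x--> 0
0 --x--> 4
4 --x--> 4
4 --x--> 4
4 --x--> 4
End in state 4, which is not an accepting state.

rejected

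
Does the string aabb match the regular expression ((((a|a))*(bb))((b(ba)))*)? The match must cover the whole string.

Split as aabb·ε: (((a|a))*(bb)) matches aabb and ((b(ba)))* matches ε.

yes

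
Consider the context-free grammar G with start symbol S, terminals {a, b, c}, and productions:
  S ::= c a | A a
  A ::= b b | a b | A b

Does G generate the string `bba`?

S ⇒ Aa ⇒ bba

yes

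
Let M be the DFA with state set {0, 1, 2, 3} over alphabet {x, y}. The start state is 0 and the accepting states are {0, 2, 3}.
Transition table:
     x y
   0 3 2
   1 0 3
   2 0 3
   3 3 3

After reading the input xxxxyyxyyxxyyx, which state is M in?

3

0 --x--> 3
3 --x--> 3
3 --x--> 3
3 --x--> 3
3 --y--> 3
3 --y--> 3
3 --x--> 3
3 --y--> 3
3 --y--> 3
3 --x--> 3
3 --x--> 3
3 --y--> 3
3 --y--> 3
3 --x--> 3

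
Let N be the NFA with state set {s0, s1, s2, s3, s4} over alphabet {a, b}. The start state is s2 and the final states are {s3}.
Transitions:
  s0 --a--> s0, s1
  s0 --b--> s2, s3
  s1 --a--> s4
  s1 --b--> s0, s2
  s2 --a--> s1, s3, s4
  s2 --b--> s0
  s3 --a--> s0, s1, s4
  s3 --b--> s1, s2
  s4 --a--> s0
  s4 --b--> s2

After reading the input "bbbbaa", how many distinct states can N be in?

3

Start: {s2}
read b: {s0}
read b: {s2, s3}
read b: {s0, s1, s2}
read b: {s0, s2, s3}
read a: {s0, s1, s3, s4}
read a: {s0, s1, s4}
Final reachable set {s0, s1, s4} has 3 states.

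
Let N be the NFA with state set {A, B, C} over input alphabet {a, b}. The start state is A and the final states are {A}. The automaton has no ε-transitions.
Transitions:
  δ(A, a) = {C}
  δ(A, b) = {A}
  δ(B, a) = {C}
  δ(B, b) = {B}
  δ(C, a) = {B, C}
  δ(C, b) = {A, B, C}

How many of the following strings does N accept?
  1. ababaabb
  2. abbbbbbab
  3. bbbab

ababaabb: accepted
abbbbbbab: accepted
bbbab: accepted

3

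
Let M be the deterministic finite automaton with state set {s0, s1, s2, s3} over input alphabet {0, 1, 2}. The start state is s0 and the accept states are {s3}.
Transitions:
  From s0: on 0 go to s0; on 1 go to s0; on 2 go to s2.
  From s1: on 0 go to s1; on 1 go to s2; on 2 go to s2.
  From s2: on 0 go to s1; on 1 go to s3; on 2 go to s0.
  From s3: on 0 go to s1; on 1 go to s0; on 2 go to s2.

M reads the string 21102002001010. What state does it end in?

s0 --2--> s2
s2 --1--> s3
s3 --1--> s0
s0 --0--> s0
s0 --2--> s2
s2 --0--> s1
s1 --0--> s1
s1 --2--> s2
s2 --0--> s1
s1 --0--> s1
s1 --1--> s2
s2 --0--> s1
s1 --1--> s2
s2 --0--> s1

s1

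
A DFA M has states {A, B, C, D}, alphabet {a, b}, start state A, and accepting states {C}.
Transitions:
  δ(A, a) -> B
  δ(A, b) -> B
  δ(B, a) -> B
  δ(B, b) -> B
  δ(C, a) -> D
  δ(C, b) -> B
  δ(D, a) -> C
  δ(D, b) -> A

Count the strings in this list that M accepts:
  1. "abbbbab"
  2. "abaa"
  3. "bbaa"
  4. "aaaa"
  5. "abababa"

"abbbbab": rejected
"abaa": rejected
"bbaa": rejected
"aaaa": rejected
"abababa": rejected

0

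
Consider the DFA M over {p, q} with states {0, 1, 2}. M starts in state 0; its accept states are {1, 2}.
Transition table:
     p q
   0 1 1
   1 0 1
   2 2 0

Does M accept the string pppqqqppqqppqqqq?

0 --p--> 1
1 --p--> 0
0 --p--> 1
1 --q--> 1
1 --q--> 1
1 --q--> 1
1 --p--> 0
0 --p--> 1
1 --q--> 1
1 --q--> 1
1 --p--> 0
0 --p--> 1
1 --q--> 1
1 --q--> 1
1 --q--> 1
1 --q--> 1
End in state 1, which is an accepting state.

accepted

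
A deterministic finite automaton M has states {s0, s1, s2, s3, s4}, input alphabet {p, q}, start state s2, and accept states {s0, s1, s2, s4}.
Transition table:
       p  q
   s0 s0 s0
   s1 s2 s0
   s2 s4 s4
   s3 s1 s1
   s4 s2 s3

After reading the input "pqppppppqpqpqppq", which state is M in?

s3

s2 --p--> s4
s4 --q--> s3
s3 --p--> s1
s1 --p--> s2
s2 --p--> s4
s4 --p--> s2
s2 --p--> s4
s4 --p--> s2
s2 --q--> s4
s4 --p--> s2
s2 --q--> s4
s4 --p--> s2
s2 --q--> s4
s4 --p--> s2
s2 --p--> s4
s4 --q--> s3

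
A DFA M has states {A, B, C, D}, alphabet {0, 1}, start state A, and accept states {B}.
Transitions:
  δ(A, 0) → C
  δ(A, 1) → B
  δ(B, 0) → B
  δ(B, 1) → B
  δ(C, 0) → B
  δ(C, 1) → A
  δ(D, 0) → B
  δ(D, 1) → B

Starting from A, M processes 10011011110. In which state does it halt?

A --1--> B
B --0--> B
B --0--> B
B --1--> B
B --1--> B
B --0--> B
B --1--> B
B --1--> B
B --1--> B
B --1--> B
B --0--> B

B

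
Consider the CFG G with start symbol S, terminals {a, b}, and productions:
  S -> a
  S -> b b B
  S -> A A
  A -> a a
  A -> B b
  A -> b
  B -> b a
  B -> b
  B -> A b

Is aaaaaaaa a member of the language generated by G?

no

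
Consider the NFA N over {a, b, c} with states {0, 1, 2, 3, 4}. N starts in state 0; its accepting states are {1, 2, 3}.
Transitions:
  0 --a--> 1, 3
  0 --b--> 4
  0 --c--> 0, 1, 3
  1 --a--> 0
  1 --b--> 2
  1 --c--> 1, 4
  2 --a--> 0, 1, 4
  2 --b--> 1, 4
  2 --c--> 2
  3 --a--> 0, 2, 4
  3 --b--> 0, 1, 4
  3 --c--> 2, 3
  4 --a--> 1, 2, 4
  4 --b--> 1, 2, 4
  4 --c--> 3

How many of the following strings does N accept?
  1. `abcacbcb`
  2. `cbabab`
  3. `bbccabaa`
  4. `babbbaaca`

`abcacbcb`: accepted
`cbabab`: accepted
`bbccabaa`: accepted
`babbbaaca`: accepted

4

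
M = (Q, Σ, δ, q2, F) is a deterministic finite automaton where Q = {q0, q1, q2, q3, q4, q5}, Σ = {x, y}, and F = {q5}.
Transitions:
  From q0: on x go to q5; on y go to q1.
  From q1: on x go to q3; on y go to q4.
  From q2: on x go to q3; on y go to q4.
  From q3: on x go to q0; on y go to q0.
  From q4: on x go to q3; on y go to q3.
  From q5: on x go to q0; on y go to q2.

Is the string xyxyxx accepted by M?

q2 --x--> q3
q3 --y--> q0
q0 --x--> q5
q5 --y--> q2
q2 --x--> q3
q3 --x--> q0
End in state q0, which is not an accepting state.

rejected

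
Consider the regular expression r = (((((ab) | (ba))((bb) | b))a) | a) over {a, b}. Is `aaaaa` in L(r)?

Neither ((((ab)|(ba))((bb)|b))a) nor a matches aaaaa.

no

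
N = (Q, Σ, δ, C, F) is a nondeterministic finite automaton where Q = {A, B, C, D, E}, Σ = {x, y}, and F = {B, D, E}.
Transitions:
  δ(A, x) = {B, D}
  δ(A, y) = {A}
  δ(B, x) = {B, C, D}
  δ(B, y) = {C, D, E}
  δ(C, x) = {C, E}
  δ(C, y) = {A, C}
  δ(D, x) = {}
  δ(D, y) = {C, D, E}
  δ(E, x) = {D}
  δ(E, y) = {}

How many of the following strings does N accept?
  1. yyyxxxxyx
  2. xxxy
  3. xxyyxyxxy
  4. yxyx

yyyxxxxyx: accepted
xxxy: accepted
xxyyxyxxy: accepted
yxyx: accepted

4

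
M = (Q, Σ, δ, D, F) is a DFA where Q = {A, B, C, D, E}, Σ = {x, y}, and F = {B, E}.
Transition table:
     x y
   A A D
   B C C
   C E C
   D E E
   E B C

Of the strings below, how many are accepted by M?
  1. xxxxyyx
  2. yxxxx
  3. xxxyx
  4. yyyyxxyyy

3

xxxxyyx: accepted
yxxxx: accepted
xxxyx: accepted
yyyyxxyyy: rejected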